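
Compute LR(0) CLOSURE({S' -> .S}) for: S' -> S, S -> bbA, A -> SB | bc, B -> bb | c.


Start: S' -> .S
For each item with dot before a nonterminal B, add B -> .γ for every B-production
Closure: [S' -> .S, S -> .bbA]


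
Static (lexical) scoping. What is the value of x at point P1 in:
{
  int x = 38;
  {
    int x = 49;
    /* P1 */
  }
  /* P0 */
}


x declared in the same block as P1
x = 49


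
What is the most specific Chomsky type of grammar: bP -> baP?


LHS has context (more than one symbol) and |LHS| ≤ |RHS|
Classification: Type 1 (Context-Sensitive)


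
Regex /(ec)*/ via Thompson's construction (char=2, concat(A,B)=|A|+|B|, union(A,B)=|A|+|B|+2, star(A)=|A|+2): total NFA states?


Syntax tree has 2 char leaf(s), 0 union(s), 1 star(s)
chars contribute 2×2 = 4; each union adds +2; each star adds +2
Total: 4 + 0 + 2 = 6 states


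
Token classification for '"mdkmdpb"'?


Pattern: double-quoted sequence
Type: STRING_LITERAL


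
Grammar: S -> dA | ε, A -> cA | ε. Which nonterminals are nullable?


A nonterminal is nullable iff some alternative derives ε (directly, or every symbol in it is nullable)
Nullable: {A, S}


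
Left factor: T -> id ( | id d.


Common prefix: 'id'
Factored: T -> id T', T' -> ( | d


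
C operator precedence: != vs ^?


'!=' is equality (level 6); '^' is bitwise XOR (level 4)
Higher level binds tighter
'!=' has higher precedence than '^'


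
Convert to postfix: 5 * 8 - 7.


Left to right (same or higher precedence on left)
Postfix: 5 8 * 7 -


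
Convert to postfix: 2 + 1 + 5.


Left to right (same or higher precedence on left)
Postfix: 2 1 + 5 +


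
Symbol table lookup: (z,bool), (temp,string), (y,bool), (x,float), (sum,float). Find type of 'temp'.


Lookup 'temp' → type string


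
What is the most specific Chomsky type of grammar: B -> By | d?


Left-linear: every RHS is a terminal or one nonterminal followed by a terminal
Classification: Type 3 (Regular)


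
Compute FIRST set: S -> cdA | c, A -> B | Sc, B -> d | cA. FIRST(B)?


Per alternative of B: FIRST(d) = {d}; FIRST(cA) = {c}
FIRST(B) = {c, d}


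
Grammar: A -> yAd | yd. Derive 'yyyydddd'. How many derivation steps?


Derivation: A => yAd => yyAdd => yyyAddd => yyyydddd
Steps: 4


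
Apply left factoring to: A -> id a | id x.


Common prefix: 'id'
Factored: A -> id A', A' -> a | x


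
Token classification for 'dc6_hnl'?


Pattern: letter/underscore followed by alphanumerics, not a keyword
Type: IDENTIFIER


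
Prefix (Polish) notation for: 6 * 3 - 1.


left-to-right (same/higher precedence on left): tree is (- (* 6 3) 1)
Prefix: - * 6 3 1


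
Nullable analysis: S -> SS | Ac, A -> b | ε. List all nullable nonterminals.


A nonterminal is nullable iff some alternative derives ε (directly, or every symbol in it is nullable)
Nullable: {A}


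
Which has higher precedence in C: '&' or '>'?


'>' is relational (level 7); '&' is bitwise AND (level 5)
Higher level binds tighter
'>' has higher precedence than '&'


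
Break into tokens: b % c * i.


Scan left to right, longest-match per lexeme
Tokens: ID(b), OP(%), ID(c), OP(*), ID(i)


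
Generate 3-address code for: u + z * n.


Break into single-operator statements:
t1 = z * n
t2 = u + t1


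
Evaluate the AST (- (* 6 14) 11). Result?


Evaluate inner: (* 6 14) = 84
Evaluate root: (- 84 11) = 73
Result: 73


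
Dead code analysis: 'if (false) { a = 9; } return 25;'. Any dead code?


condition is constant false, so the whole block is unreachable
Dead: 'if (false) { a = 9; }'


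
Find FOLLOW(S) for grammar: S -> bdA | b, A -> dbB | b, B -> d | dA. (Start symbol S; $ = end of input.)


$ ∈ FOLLOW(S). For each A -> αBβ: add FIRST(β)\{ε} to FOLLOW(B); if β nullable, add FOLLOW(A).
FOLLOW(S) = {$}


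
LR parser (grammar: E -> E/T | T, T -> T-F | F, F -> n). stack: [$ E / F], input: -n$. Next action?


'F' (not preceded by T-) is the handle for T -> F
Action: reduce (T -> F)


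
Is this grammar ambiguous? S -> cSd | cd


balanced c^n…d^n: each string has a unique parse
Unambiguous


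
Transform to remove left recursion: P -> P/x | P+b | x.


Left-recursive alternatives: P/x, P+b; non-recursive: x
Introduce P': P -> xP', P' -> /xP' | +bP' | ε


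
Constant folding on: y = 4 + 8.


4 + 8 = 12 at compile time
Optimized: y = 12


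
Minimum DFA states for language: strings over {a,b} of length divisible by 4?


Track length mod 4: states 0..3, accept at 0
Minimal DFA: 4 states


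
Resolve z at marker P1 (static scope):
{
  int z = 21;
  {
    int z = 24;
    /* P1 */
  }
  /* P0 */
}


z declared in the same block as P1
z = 24


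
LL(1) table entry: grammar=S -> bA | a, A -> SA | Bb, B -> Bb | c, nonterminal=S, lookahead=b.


For [S, b]: 'b' ∈ FIRST(bA)
Entry: S -> bA


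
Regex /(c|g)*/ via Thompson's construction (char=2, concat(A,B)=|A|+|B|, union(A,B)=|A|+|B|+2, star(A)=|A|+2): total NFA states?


Syntax tree has 2 char leaf(s), 1 union(s), 1 star(s)
chars contribute 2×2 = 4; each union adds +2; each star adds +2
Total: 4 + 2 + 2 = 8 states


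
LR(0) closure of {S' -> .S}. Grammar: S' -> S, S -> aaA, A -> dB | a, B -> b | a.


Start: S' -> .S
For each item with dot before a nonterminal B, add B -> .γ for every B-production
Closure: [S' -> .S, S -> .aaA]


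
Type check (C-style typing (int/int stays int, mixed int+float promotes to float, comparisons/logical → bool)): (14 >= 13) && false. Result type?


Operand types: bool && bool
Rule: logical operators take bool operands and yield bool
Result type: bool


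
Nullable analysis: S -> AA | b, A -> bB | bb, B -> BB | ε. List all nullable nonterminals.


A nonterminal is nullable iff some alternative derives ε (directly, or every symbol in it is nullable)
Nullable: {B}


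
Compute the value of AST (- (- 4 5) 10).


Evaluate inner: (- 4 5) = -1
Evaluate root: (- -1 10) = -11
Result: -11


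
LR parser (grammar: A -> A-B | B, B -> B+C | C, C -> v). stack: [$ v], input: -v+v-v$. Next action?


'v' on top is the handle for C -> v
Action: reduce (C -> v)


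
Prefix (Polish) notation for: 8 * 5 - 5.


left-to-right (same/higher precedence on left): tree is (- (* 8 5) 5)
Prefix: - * 8 5 5


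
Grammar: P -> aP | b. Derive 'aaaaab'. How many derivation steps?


Derivation: P => aP => aaP => aaaP => aaaaP => aaaaaP => aaaaab
Steps: 6


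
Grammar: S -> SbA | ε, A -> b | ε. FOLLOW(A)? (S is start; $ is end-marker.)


$ ∈ FOLLOW(S). For each A -> αBβ: add FIRST(β)\{ε} to FOLLOW(B); if β nullable, add FOLLOW(A).
FOLLOW(A) = {$, b}


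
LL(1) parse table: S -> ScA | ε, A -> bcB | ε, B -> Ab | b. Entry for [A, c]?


For [A, c]: ε is nullable and 'c' ∈ FOLLOW(A)
Entry: A -> ε


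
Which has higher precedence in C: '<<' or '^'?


'<<' is shift (level 8); '^' is bitwise XOR (level 4)
Higher level binds tighter
'<<' has higher precedence than '^'


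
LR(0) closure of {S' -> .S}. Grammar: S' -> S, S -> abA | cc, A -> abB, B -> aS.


Start: S' -> .S
For each item with dot before a nonterminal B, add B -> .γ for every B-production
Closure: [S' -> .S, S -> .abA, S -> .cc]


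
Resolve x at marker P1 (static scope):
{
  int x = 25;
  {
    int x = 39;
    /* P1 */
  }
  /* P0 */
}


x declared in the same block as P1
x = 39


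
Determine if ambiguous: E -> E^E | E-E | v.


'v^v-v' has two parse trees (no precedence encoded between ^ and -)
Ambiguous


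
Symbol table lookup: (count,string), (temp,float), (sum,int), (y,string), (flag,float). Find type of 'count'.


Lookup 'count' → type string


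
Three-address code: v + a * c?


Break into single-operator statements:
t1 = a * c
t2 = v + t1


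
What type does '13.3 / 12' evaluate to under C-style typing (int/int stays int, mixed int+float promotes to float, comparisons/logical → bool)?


Operand types: float / int
Rule: mixed int/float promotes to float; int/int stays int
Result type: float


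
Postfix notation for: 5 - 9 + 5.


Left to right (same or higher precedence on left)
Postfix: 5 9 - 5 +


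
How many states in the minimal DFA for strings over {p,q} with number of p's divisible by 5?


Track (count of p) mod 5: states 0..4, accept at 0
Minimal DFA: 5 states


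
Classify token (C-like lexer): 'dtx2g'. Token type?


Pattern: letter/underscore followed by alphanumerics, not a keyword
Type: IDENTIFIER


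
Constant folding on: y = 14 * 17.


14 * 17 = 238 at compile time
Optimized: y = 238


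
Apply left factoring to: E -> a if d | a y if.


Common prefix: 'a'
Factored: E -> a E', E' -> if d | y if


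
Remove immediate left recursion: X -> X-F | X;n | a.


Left-recursive alternatives: X-F, X;n; non-recursive: a
Introduce X': X -> aX', X' -> -FX' | ;nX' | ε


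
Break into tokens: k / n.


Scan left to right, longest-match per lexeme
Tokens: ID(k), OP(/), ID(n)


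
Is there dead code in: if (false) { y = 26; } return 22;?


condition is constant false, so the whole block is unreachable
Dead: 'if (false) { y = 26; }'


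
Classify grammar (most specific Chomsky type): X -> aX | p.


Right-linear: every RHS is a terminal or a terminal followed by one nonterminal
Classification: Type 3 (Regular)


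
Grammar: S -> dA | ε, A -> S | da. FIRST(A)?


Per alternative of A: FIRST(S) = {d, ε}; FIRST(da) = {d}
FIRST(A) = {d, ε}


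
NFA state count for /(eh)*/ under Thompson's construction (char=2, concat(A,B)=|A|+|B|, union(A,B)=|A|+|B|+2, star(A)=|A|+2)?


Syntax tree has 2 char leaf(s), 0 union(s), 1 star(s)
chars contribute 2×2 = 4; each union adds +2; each star adds +2
Total: 4 + 0 + 2 = 6 states


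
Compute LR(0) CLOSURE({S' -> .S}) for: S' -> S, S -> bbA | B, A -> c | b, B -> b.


Start: S' -> .S
For each item with dot before a nonterminal B, add B -> .γ for every B-production
Closure: [S' -> .S, S -> .bbA, S -> .B, B -> .b]


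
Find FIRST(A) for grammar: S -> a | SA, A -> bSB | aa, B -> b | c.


Per alternative of A: FIRST(bSB) = {b}; FIRST(aa) = {a}
FIRST(A) = {a, b}


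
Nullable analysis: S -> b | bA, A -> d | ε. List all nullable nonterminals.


A nonterminal is nullable iff some alternative derives ε (directly, or every symbol in it is nullable)
Nullable: {A}


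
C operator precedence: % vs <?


'%' is multiplicative (level 10); '<' is relational (level 7)
Higher level binds tighter
'%' has higher precedence than '<'


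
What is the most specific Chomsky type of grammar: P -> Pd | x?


Left-linear: every RHS is a terminal or one nonterminal followed by a terminal
Classification: Type 3 (Regular)


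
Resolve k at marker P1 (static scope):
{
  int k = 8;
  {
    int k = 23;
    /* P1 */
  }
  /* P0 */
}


k declared in the same block as P1
k = 23


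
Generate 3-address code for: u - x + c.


Break into single-operator statements:
t1 = u - x
t2 = t1 + c


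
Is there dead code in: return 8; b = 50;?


statement follows a return and is unreachable
Dead: 'b = 50'


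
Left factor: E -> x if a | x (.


Common prefix: 'x'
Factored: E -> x E', E' -> if a | (


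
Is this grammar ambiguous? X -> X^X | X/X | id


'id^id/id' has two parse trees (no precedence encoded between ^ and /)
Ambiguous


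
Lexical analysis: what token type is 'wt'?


Pattern: letter/underscore followed by alphanumerics, not a keyword
Type: IDENTIFIER


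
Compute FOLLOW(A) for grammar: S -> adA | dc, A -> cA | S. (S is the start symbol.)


$ ∈ FOLLOW(S). For each A -> αBβ: add FIRST(β)\{ε} to FOLLOW(B); if β nullable, add FOLLOW(A).
FOLLOW(A) = {$}


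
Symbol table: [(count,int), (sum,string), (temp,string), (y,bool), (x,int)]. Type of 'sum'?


Lookup 'sum' → type string


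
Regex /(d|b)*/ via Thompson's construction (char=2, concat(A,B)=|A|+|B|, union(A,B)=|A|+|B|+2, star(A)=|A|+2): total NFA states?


Syntax tree has 2 char leaf(s), 1 union(s), 1 star(s)
chars contribute 2×2 = 4; each union adds +2; each star adds +2
Total: 4 + 2 + 2 = 8 states


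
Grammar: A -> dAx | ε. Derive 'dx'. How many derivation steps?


Derivation: A => dAx => dx
Steps: 2


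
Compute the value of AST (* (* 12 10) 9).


Evaluate inner: (* 12 10) = 120
Evaluate root: (* 120 9) = 1080
Result: 1080


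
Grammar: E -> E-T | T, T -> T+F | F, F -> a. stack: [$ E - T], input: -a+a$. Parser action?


handle 'E-T' on top; lookahead ∈ FOLLOW(E) = {-, $}
Action: reduce (E -> E-T)


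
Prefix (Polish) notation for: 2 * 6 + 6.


left-to-right (same/higher precedence on left): tree is (+ (* 2 6) 6)
Prefix: + * 2 6 6


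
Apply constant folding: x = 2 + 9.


2 + 9 = 11 at compile time
Optimized: x = 11


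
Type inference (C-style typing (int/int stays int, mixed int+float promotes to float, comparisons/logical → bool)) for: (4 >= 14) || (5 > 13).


Operand types: bool || bool
Rule: logical operators take bool operands and yield bool
Result type: bool


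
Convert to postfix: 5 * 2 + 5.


Left to right (same or higher precedence on left)
Postfix: 5 2 * 5 +


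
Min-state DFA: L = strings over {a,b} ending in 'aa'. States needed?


Track the longest suffix of input matching a prefix of 'aa': 3 classes (prefixes of length 0..2)
Minimal DFA: 3 states


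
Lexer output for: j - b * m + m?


Scan left to right, longest-match per lexeme
Tokens: ID(j), OP(-), ID(b), OP(*), ID(m), OP(+), ID(m)


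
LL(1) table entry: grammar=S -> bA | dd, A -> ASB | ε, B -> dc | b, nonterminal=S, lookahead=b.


For [S, b]: 'b' ∈ FIRST(bA)
Entry: S -> bA


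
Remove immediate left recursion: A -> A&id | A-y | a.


Left-recursive alternatives: A&id, A-y; non-recursive: a
Introduce A': A -> aA', A' -> &idA' | -yA' | ε


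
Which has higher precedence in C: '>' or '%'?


'%' is multiplicative (level 10); '>' is relational (level 7)
Higher level binds tighter
'%' has higher precedence than '>'


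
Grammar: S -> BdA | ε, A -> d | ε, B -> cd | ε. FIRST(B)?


Per alternative of B: FIRST(cd) = {c}; FIRST(ε) = {ε}
FIRST(B) = {c, ε}


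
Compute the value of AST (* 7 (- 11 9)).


Evaluate inner: (- 11 9) = 2
Evaluate root: (* 7 2) = 14
Result: 14


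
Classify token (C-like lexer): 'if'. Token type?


Pattern: reserved word
Type: KEYWORD


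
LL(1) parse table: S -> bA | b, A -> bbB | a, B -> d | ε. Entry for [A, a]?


For [A, a]: 'a' ∈ FIRST(a)
Entry: A -> a


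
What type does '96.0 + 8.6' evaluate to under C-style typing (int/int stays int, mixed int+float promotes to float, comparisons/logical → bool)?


Operand types: float + float
Rule: mixed int/float promotes to float; int/int stays int
Result type: float


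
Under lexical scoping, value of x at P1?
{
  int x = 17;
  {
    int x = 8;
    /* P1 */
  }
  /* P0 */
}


x declared in the same block as P1
x = 8


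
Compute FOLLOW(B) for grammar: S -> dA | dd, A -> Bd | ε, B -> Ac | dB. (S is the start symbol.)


$ ∈ FOLLOW(S). For each A -> αBβ: add FIRST(β)\{ε} to FOLLOW(B); if β nullable, add FOLLOW(A).
FOLLOW(B) = {d}


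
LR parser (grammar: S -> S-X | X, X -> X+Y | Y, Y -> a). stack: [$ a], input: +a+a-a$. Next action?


'a' on top is the handle for Y -> a
Action: reduce (Y -> a)


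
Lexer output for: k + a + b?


Scan left to right, longest-match per lexeme
Tokens: ID(k), OP(+), ID(a), OP(+), ID(b)


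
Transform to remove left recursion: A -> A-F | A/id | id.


Left-recursive alternatives: A-F, A/id; non-recursive: id
Introduce A': A -> idA', A' -> -FA' | /idA' | ε


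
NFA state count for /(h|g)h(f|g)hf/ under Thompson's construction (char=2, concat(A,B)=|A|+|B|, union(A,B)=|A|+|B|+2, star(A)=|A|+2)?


Syntax tree has 7 char leaf(s), 2 union(s), 0 star(s)
chars contribute 7×2 = 14; each union adds +2; each star adds +2
Total: 14 + 4 + 0 = 18 states


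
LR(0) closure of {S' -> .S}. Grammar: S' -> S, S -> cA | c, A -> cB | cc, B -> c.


Start: S' -> .S
For each item with dot before a nonterminal B, add B -> .γ for every B-production
Closure: [S' -> .S, S -> .cA, S -> .c]


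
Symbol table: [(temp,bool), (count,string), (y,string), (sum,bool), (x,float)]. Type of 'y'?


Lookup 'y' → type string


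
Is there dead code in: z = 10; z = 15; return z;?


first assignment to z is overwritten before any read
Dead: 'z = 10'


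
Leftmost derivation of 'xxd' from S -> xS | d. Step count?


Derivation: S => xS => xxS => xxd
Steps: 3


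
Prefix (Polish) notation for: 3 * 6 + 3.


left-to-right (same/higher precedence on left): tree is (+ (* 3 6) 3)
Prefix: + * 3 6 3


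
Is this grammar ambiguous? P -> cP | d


right-linear, alternatives start with distinct terminals 'c' vs 'd': unique leftmost derivation
Unambiguous


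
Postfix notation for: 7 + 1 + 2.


Left to right (same or higher precedence on left)
Postfix: 7 1 + 2 +


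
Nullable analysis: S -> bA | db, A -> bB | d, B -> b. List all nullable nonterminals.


A nonterminal is nullable iff some alternative derives ε (directly, or every symbol in it is nullable)
Nullable: {}


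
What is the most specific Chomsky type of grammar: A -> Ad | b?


Left-linear: every RHS is a terminal or one nonterminal followed by a terminal
Classification: Type 3 (Regular)


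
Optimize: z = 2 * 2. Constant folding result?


2 * 2 = 4 at compile time
Optimized: z = 4


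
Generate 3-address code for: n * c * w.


Break into single-operator statements:
t1 = n * c
t2 = t1 * w


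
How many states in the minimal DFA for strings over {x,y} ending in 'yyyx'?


Track the longest suffix of input matching a prefix of 'yyyx': 5 classes (prefixes of length 0..4)
Minimal DFA: 5 states


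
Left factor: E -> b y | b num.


Common prefix: 'b'
Factored: E -> b E', E' -> y | num


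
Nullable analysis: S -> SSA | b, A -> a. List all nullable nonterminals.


A nonterminal is nullable iff some alternative derives ε (directly, or every symbol in it is nullable)
Nullable: {}


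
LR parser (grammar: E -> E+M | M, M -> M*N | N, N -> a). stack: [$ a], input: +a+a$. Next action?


'a' on top is the handle for N -> a
Action: reduce (N -> a)


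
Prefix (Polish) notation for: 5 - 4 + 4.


left-to-right (same/higher precedence on left): tree is (+ (- 5 4) 4)
Prefix: + - 5 4 4


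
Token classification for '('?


Pattern: delimiter/punctuation
Type: PUNCTUATION


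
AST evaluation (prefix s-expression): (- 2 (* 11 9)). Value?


Evaluate inner: (* 11 9) = 99
Evaluate root: (- 2 99) = -97
Result: -97


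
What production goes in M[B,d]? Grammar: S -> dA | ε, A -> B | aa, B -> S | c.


For [B, d]: 'd' ∈ FIRST(S)
Entry: B -> S


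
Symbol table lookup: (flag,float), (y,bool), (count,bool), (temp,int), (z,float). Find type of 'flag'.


Lookup 'flag' → type float


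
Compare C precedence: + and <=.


'+' is additive (level 9); '<=' is relational (level 7)
Higher level binds tighter
'+' has higher precedence than '<='


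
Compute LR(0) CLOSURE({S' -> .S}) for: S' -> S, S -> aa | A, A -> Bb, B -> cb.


Start: S' -> .S
For each item with dot before a nonterminal B, add B -> .γ for every B-production
Closure: [S' -> .S, S -> .aa, S -> .A, A -> .Bb, B -> .cb]


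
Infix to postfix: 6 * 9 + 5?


Left to right (same or higher precedence on left)
Postfix: 6 9 * 5 +


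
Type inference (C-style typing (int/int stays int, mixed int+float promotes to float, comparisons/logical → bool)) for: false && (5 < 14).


Operand types: bool && bool
Rule: logical operators take bool operands and yield bool
Result type: bool


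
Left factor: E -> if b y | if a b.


Common prefix: 'if'
Factored: E -> if E', E' -> b y | a b


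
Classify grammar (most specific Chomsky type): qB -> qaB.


LHS has context (more than one symbol) and |LHS| ≤ |RHS|
Classification: Type 1 (Context-Sensitive)


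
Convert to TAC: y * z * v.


Break into single-operator statements:
t1 = y * z
t2 = t1 * v


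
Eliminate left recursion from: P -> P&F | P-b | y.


Left-recursive alternatives: P&F, P-b; non-recursive: y
Introduce P': P -> yP', P' -> &FP' | -bP' | ε


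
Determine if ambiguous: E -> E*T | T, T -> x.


precedence layered via separate nonterminal T: deterministic
Unambiguous


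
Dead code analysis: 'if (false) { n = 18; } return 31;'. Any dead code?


condition is constant false, so the whole block is unreachable
Dead: 'if (false) { n = 18; }'


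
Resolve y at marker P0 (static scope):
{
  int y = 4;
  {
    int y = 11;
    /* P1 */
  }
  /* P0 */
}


y declared in the same block as P0
y = 4


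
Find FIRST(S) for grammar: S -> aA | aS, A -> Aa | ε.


Per alternative of S: FIRST(aA) = {a}; FIRST(aS) = {a}
FIRST(S) = {a}


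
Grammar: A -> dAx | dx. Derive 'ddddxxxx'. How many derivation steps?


Derivation: A => dAx => ddAxx => dddAxxx => ddddxxxx
Steps: 4


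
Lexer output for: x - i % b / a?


Scan left to right, longest-match per lexeme
Tokens: ID(x), OP(-), ID(i), OP(%), ID(b), OP(/), ID(a)


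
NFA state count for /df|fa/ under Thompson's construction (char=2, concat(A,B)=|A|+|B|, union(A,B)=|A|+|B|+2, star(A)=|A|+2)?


Syntax tree has 4 char leaf(s), 1 union(s), 0 star(s)
chars contribute 4×2 = 8; each union adds +2; each star adds +2
Total: 8 + 2 + 0 = 10 states


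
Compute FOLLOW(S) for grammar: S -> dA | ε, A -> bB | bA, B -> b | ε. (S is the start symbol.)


$ ∈ FOLLOW(S). For each A -> αBβ: add FIRST(β)\{ε} to FOLLOW(B); if β nullable, add FOLLOW(A).
FOLLOW(S) = {$}


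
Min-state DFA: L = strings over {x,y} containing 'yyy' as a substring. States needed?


KMP-style automaton: 3 progress states + 1 absorbing accept = 4
Minimal DFA: 4 states


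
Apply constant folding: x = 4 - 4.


4 - 4 = 0 at compile time
Optimized: x = 0


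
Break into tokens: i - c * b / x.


Scan left to right, longest-match per lexeme
Tokens: ID(i), OP(-), ID(c), OP(*), ID(b), OP(/), ID(x)


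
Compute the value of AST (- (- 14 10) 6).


Evaluate inner: (- 14 10) = 4
Evaluate root: (- 4 6) = -2
Result: -2


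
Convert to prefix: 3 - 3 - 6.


left-to-right (same/higher precedence on left): tree is (- (- 3 3) 6)
Prefix: - - 3 3 6


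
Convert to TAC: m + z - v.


Break into single-operator statements:
t1 = m + z
t2 = t1 - v


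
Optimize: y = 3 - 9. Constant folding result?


3 - 9 = -6 at compile time
Optimized: y = -6


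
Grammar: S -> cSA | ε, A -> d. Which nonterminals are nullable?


A nonterminal is nullable iff some alternative derives ε (directly, or every symbol in it is nullable)
Nullable: {S}


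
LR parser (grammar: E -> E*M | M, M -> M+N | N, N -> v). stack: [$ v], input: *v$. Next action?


'v' on top is the handle for N -> v
Action: reduce (N -> v)


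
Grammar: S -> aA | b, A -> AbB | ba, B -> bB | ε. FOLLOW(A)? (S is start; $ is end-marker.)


$ ∈ FOLLOW(S). For each A -> αBβ: add FIRST(β)\{ε} to FOLLOW(B); if β nullable, add FOLLOW(A).
FOLLOW(A) = {$, b}


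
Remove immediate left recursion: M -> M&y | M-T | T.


Left-recursive alternatives: M&y, M-T; non-recursive: T
Introduce M': M -> TM', M' -> &yM' | -TM' | ε


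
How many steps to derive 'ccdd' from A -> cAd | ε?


Derivation: A => cAd => ccAdd => ccdd
Steps: 3


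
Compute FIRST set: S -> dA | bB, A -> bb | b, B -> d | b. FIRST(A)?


Per alternative of A: FIRST(bb) = {b}; FIRST(b) = {b}
FIRST(A) = {b}


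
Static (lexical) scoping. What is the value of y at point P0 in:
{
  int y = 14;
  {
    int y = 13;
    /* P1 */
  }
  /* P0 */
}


y declared in the same block as P0
y = 14


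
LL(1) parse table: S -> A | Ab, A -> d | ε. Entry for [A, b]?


For [A, b]: ε is nullable and 'b' ∈ FOLLOW(A)
Entry: A -> ε


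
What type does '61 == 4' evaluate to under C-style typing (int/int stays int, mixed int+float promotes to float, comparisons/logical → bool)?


Operand types: int == int
Rule: comparison yields bool
Result type: bool


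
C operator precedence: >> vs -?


'-' is additive (level 9); '>>' is shift (level 8)
Higher level binds tighter
'-' has higher precedence than '>>'


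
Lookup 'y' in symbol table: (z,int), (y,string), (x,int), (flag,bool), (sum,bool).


Lookup 'y' → type string


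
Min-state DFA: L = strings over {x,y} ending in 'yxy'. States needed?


Track the longest suffix of input matching a prefix of 'yxy': 4 classes (prefixes of length 0..3)
Minimal DFA: 4 states


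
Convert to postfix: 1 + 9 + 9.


Left to right (same or higher precedence on left)
Postfix: 1 9 + 9 +


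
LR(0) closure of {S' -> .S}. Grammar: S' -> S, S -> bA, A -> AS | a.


Start: S' -> .S
For each item with dot before a nonterminal B, add B -> .γ for every B-production
Closure: [S' -> .S, S -> .bA]


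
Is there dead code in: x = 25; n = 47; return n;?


x is assigned but never read
Dead: 'x = 25'


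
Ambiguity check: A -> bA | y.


right-linear, alternatives start with distinct terminals 'b' vs 'y': unique leftmost derivation
Unambiguous


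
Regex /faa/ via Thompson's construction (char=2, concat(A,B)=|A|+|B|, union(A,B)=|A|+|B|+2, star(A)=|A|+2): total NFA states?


Syntax tree has 3 char leaf(s), 0 union(s), 0 star(s)
chars contribute 3×2 = 6; each union adds +2; each star adds +2
Total: 6 + 0 + 0 = 6 states


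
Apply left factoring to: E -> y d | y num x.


Common prefix: 'y'
Factored: E -> y E', E' -> d | num x


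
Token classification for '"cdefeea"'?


Pattern: double-quoted sequence
Type: STRING_LITERAL


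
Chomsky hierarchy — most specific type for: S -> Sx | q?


Left-linear: every RHS is a terminal or one nonterminal followed by a terminal
Classification: Type 3 (Regular)


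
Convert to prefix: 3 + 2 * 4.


'*' binds tighter: tree is (+ 3 (* 2 4))
Prefix: + 3 * 2 4


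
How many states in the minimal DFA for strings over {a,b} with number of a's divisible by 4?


Track (count of a) mod 4: states 0..3, accept at 0
Minimal DFA: 4 states


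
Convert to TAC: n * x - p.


Break into single-operator statements:
t1 = n * x
t2 = t1 - p


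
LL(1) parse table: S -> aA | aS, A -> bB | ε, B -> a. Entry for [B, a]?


For [B, a]: 'a' ∈ FIRST(a)
Entry: B -> a


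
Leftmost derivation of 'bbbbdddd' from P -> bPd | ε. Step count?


Derivation: P => bPd => bbPdd => bbbPddd => bbbbPdddd => bbbbdddd
Steps: 5


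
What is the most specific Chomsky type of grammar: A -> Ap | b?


Left-linear: every RHS is a terminal or one nonterminal followed by a terminal
Classification: Type 3 (Regular)


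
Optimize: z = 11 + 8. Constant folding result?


11 + 8 = 19 at compile time
Optimized: z = 19


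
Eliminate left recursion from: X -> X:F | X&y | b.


Left-recursive alternatives: X:F, X&y; non-recursive: b
Introduce X': X -> bX', X' -> :FX' | &yX' | ε


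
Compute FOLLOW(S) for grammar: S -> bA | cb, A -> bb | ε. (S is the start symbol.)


$ ∈ FOLLOW(S). For each A -> αBβ: add FIRST(β)\{ε} to FOLLOW(B); if β nullable, add FOLLOW(A).
FOLLOW(S) = {$}


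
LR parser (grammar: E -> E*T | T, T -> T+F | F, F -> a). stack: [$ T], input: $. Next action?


lookahead ∉ {+} so T won't extend; reduce E -> T
Action: reduce (E -> T)


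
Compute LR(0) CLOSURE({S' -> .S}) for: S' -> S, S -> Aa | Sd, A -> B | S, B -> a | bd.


Start: S' -> .S
For each item with dot before a nonterminal B, add B -> .γ for every B-production
Closure: [S' -> .S, S -> .Aa, S -> .Sd, A -> .B, A -> .S, B -> .a, B -> .bd]


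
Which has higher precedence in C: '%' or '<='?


'%' is multiplicative (level 10); '<=' is relational (level 7)
Higher level binds tighter
'%' has higher precedence than '<='


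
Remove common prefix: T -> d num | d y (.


Common prefix: 'd'
Factored: T -> d T', T' -> num | y (


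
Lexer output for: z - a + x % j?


Scan left to right, longest-match per lexeme
Tokens: ID(z), OP(-), ID(a), OP(+), ID(x), OP(%), ID(j)


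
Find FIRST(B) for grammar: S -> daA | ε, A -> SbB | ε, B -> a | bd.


Per alternative of B: FIRST(a) = {a}; FIRST(bd) = {b}
FIRST(B) = {a, b}


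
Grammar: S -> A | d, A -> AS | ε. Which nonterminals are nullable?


A nonterminal is nullable iff some alternative derives ε (directly, or every symbol in it is nullable)
Nullable: {A, S}


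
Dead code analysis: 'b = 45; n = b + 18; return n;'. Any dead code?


b is read by n's definition; n is returned
No dead code


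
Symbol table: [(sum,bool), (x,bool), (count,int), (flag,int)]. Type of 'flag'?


Lookup 'flag' → type int


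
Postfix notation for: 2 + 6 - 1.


Left to right (same or higher precedence on left)
Postfix: 2 6 + 1 -


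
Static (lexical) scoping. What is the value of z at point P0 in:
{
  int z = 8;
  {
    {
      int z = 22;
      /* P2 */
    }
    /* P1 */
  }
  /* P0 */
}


z declared in the same block as P0
z = 8


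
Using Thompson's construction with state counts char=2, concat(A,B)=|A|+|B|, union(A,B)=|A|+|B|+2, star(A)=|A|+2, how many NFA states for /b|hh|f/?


Syntax tree has 4 char leaf(s), 2 union(s), 0 star(s)
chars contribute 4×2 = 8; each union adds +2; each star adds +2
Total: 8 + 4 + 0 = 12 states


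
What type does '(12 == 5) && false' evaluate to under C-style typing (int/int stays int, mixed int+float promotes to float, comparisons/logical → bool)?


Operand types: bool && bool
Rule: logical operators take bool operands and yield bool
Result type: bool


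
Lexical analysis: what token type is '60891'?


Pattern: digits only
Type: INTEGER_LITERAL


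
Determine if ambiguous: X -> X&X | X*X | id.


'id&id*id' has two parse trees (no precedence encoded between & and *)
Ambiguous


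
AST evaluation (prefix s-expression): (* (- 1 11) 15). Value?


Evaluate inner: (- 1 11) = -10
Evaluate root: (* -10 15) = -150
Result: -150


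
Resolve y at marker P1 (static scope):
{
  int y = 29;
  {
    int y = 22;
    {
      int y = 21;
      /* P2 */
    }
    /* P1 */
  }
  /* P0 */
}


y declared in the same block as P1
y = 22


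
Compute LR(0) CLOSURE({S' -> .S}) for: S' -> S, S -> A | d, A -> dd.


Start: S' -> .S
For each item with dot before a nonterminal B, add B -> .γ for every B-production
Closure: [S' -> .S, S -> .A, S -> .d, A -> .dd]


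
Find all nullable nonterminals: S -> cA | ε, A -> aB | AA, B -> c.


A nonterminal is nullable iff some alternative derives ε (directly, or every symbol in it is nullable)
Nullable: {S}


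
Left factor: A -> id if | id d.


Common prefix: 'id'
Factored: A -> id A', A' -> if | d


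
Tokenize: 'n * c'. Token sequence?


Scan left to right, longest-match per lexeme
Tokens: ID(n), OP(*), ID(c)


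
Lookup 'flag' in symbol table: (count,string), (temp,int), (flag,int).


Lookup 'flag' → type int


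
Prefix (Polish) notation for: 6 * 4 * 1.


left-to-right (same/higher precedence on left): tree is (* (* 6 4) 1)
Prefix: * * 6 4 1


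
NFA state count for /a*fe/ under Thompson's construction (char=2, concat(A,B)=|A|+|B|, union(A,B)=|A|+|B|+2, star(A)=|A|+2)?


Syntax tree has 3 char leaf(s), 0 union(s), 1 star(s)
chars contribute 3×2 = 6; each union adds +2; each star adds +2
Total: 6 + 0 + 2 = 8 states


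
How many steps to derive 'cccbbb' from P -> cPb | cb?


Derivation: P => cPb => ccPbb => cccbbb
Steps: 3


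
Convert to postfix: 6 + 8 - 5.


Left to right (same or higher precedence on left)
Postfix: 6 8 + 5 -


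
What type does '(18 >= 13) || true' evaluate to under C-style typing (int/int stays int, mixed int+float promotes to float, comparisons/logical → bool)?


Operand types: bool || bool
Rule: logical operators take bool operands and yield bool
Result type: bool


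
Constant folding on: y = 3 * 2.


3 * 2 = 6 at compile time
Optimized: y = 6


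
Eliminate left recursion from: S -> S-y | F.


Left-recursive alternatives: S-y; non-recursive: F
Introduce S': S -> FS', S' -> -yS' | ε


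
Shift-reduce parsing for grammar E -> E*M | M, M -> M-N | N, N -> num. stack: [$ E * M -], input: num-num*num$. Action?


no handle; shift 'num'
Action: shift


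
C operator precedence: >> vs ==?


'>>' is shift (level 8); '==' is equality (level 6)
Higher level binds tighter
'>>' has higher precedence than '=='


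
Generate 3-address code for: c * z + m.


Break into single-operator statements:
t1 = c * z
t2 = t1 + m


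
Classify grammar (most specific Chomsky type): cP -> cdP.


LHS has context (more than one symbol) and |LHS| ≤ |RHS|
Classification: Type 1 (Context-Sensitive)


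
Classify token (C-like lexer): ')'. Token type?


Pattern: delimiter/punctuation
Type: PUNCTUATION


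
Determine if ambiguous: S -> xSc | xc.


balanced x^n…c^n: each string has a unique parse
Unambiguous


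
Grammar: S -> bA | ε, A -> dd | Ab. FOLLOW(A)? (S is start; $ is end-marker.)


$ ∈ FOLLOW(S). For each A -> αBβ: add FIRST(β)\{ε} to FOLLOW(B); if β nullable, add FOLLOW(A).
FOLLOW(A) = {$, b}


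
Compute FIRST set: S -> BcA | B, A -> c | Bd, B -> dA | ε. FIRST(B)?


Per alternative of B: FIRST(dA) = {d}; FIRST(ε) = {ε}
FIRST(B) = {d, ε}


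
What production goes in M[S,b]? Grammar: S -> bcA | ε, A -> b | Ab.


For [S, b]: 'b' ∈ FIRST(bcA)
Entry: S -> bcA


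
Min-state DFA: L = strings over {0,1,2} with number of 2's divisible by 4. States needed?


Track (count of 2) mod 4: states 0..3, accept at 0
Minimal DFA: 4 states


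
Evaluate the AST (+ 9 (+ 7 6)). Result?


Evaluate inner: (+ 7 6) = 13
Evaluate root: (+ 9 13) = 22
Result: 22


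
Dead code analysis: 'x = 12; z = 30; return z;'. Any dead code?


x is assigned but never read
Dead: 'x = 12'


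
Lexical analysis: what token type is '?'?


Pattern: operator symbol
Type: OPERATOR


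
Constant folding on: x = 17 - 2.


17 - 2 = 15 at compile time
Optimized: x = 15


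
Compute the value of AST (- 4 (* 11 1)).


Evaluate inner: (* 11 1) = 11
Evaluate root: (- 4 11) = -7
Result: -7


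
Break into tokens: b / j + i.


Scan left to right, longest-match per lexeme
Tokens: ID(b), OP(/), ID(j), OP(+), ID(i)


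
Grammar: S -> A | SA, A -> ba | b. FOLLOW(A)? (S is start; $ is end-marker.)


$ ∈ FOLLOW(S). For each A -> αBβ: add FIRST(β)\{ε} to FOLLOW(B); if β nullable, add FOLLOW(A).
FOLLOW(A) = {$, b}


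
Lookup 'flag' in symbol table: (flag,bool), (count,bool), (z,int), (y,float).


Lookup 'flag' → type bool


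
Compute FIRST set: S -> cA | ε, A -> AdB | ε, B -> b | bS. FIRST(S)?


Per alternative of S: FIRST(cA) = {c}; FIRST(ε) = {ε}
FIRST(S) = {c, ε}


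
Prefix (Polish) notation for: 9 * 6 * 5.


left-to-right (same/higher precedence on left): tree is (* (* 9 6) 5)
Prefix: * * 9 6 5


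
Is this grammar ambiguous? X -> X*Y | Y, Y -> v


precedence layered via separate nonterminal Y: deterministic
Unambiguous


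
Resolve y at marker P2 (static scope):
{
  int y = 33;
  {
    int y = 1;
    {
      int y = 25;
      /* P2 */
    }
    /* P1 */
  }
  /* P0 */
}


y declared in the same block as P2
y = 25


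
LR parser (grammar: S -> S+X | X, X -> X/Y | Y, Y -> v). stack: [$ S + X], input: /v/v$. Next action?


'/' can extend X; shift to build X -> X/Y
Action: shift


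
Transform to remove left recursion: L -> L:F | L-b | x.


Left-recursive alternatives: L:F, L-b; non-recursive: x
Introduce L': L -> xL', L' -> :FL' | -bL' | ε


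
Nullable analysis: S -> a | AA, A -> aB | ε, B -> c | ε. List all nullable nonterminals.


A nonterminal is nullable iff some alternative derives ε (directly, or every symbol in it is nullable)
Nullable: {A, B, S}


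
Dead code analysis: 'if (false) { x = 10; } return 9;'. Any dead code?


condition is constant false, so the whole block is unreachable
Dead: 'if (false) { x = 10; }'


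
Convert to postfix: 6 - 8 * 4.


* has higher precedence, evaluate 8*4 first
Postfix: 6 8 4 * -


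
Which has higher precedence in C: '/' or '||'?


'/' is multiplicative (level 10); '||' is logical OR (level 1)
Higher level binds tighter
'/' has higher precedence than '||'


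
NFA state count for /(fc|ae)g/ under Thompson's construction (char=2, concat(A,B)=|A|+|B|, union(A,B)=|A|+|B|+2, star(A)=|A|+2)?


Syntax tree has 5 char leaf(s), 1 union(s), 0 star(s)
chars contribute 5×2 = 10; each union adds +2; each star adds +2
Total: 10 + 2 + 0 = 12 states


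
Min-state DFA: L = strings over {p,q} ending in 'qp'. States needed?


Track the longest suffix of input matching a prefix of 'qp': 3 classes (prefixes of length 0..2)
Minimal DFA: 3 states


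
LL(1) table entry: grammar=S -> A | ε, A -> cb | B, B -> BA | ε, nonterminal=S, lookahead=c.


For [S, c]: 'c' ∈ FIRST(A)
Entry: S -> A


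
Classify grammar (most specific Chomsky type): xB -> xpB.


LHS has context (more than one symbol) and |LHS| ≤ |RHS|
Classification: Type 1 (Context-Sensitive)


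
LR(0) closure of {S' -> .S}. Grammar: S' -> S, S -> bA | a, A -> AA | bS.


Start: S' -> .S
For each item with dot before a nonterminal B, add B -> .γ for every B-production
Closure: [S' -> .S, S -> .bA, S -> .a]


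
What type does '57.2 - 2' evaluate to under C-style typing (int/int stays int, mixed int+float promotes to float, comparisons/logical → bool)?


Operand types: float - int
Rule: mixed int/float promotes to float; int/int stays int
Result type: float


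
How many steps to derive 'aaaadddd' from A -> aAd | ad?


Derivation: A => aAd => aaAdd => aaaAddd => aaaadddd
Steps: 4


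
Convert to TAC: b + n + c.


Break into single-operator statements:
t1 = b + n
t2 = t1 + c


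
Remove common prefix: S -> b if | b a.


Common prefix: 'b'
Factored: S -> b S', S' -> if | a


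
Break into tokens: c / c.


Scan left to right, longest-match per lexeme
Tokens: ID(c), OP(/), ID(c)


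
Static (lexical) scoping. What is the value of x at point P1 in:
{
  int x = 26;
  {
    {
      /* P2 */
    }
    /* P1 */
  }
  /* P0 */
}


P1's block does not declare x; resolves to the enclosing declaration at depth 0
x = 26


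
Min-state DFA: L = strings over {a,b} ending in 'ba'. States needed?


Track the longest suffix of input matching a prefix of 'ba': 3 classes (prefixes of length 0..2)
Minimal DFA: 3 states


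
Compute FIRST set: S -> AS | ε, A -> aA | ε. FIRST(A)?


Per alternative of A: FIRST(aA) = {a}; FIRST(ε) = {ε}
FIRST(A) = {a, ε}


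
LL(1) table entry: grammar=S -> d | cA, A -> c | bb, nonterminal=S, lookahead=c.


For [S, c]: 'c' ∈ FIRST(cA)
Entry: S -> cA


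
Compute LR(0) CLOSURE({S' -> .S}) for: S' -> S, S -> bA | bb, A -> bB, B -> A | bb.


Start: S' -> .S
For each item with dot before a nonterminal B, add B -> .γ for every B-production
Closure: [S' -> .S, S -> .bA, S -> .bb]


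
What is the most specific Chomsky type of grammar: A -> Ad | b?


Left-linear: every RHS is a terminal or one nonterminal followed by a terminal
Classification: Type 3 (Regular)
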